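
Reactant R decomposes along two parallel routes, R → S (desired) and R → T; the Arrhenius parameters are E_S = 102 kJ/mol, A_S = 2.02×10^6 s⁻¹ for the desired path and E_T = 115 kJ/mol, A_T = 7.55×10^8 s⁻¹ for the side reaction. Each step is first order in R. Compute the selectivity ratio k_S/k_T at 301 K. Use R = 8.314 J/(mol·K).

0.482

k_S/k_T = (A_S/A_T)·exp[−(E_S−E_T)/(RT)] = (A_S/A_T)·exp[(E_T−E_S)/(RT)].
(E_T−E_S)/(RT) = (115−102)×10³/(8.314×301) = 13000/2503 = 5.195.
k_S/k_T = (2.02×10^6/7.55×10^8)·exp(5.195) = 0.002675 × 180.3 = 0.482.
Since E_S < E_T, lowering the temperature improves selectivity toward S.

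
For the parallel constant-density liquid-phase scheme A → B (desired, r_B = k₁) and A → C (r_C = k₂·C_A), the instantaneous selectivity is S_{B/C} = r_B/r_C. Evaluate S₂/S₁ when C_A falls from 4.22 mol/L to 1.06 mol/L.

3.98

S_{B/C} = (k₁/k₂)·C_A⁻¹, so S₂/S₁ = (C_{A,2}/C_{A,1})⁻¹.
= 4.22/1.06 = 3.98.
Selectivity toward B rises as C_A falls — low-concentration operation is favoured.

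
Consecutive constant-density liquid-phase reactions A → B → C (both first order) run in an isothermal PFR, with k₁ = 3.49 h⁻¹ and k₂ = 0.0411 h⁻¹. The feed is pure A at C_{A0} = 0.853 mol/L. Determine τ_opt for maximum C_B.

1.29 h

For first-order series the maximum of C_B occurs at τ_opt = ln(k₂/k₁)/(k₂−k₁).
= ln(0.0411/3.49)/(0.0411−3.49) = ln(0.01178)/-3.449 = -4.442/-3.449 = 1.29 h.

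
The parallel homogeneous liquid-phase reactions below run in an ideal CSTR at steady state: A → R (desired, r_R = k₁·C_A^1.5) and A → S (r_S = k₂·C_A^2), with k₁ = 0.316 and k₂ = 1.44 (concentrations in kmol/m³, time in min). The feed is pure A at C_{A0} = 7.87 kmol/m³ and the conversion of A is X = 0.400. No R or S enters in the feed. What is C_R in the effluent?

0.289 kmol/m³

Exit C_A = C_{A0}(1−X) = 7.87×0.600 = 4.722 kmol/m³.
A CSTR operates uniformly at the exit composition, giving r_R = 3.242 and r_S = 32.11 (each k·C_A^n at C_A = 4.722).
Fraction of consumed A going to R: r_R/(r_R+r_S) = 0.09172.
C_R = 0.09172·C_{A0}·X = 0.09172×7.87×0.400 = 0.289 kmol/m³.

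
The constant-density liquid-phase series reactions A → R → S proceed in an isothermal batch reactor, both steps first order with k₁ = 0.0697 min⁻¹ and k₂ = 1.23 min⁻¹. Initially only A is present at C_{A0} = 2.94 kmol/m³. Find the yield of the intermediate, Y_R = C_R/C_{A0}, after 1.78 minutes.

0.0463

For first-order series with pure A initially, C_R(t) = k₁C_{A0}/(k₂−k₁)·(e^(−k₁t) − e^(−k₂t)).
e^(−k₁t) = e^(−0.0697×1.78) = e^(−0.1241) = 0.8833; e^(−k₂t) = e^(−2.189) = 0.1120.
C_R = 0.0697×2.94/(1.23−0.0697) × (0.8833−0.1120) = 0.1766×0.7713 = 0.1362 kmol/m³.
Y_R = C_R/C_{A0} = 0.1362/2.94 = 0.0463.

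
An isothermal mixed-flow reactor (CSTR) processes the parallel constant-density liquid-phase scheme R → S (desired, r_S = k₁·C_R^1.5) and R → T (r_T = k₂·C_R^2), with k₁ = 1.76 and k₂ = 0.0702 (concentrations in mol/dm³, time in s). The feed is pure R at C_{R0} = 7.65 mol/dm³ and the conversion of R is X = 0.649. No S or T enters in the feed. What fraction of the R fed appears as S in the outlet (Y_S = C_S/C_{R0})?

0.609

Exit C_R = C_{R0}(1−X) = 7.65×0.351 = 2.685 mol/dm³.
A CSTR operates uniformly at the exit composition, giving r_S = 7.744 and r_T = 0.5061 (each k·C_R^n at C_R = 2.685).
Fraction of consumed R going to S: r_S/(r_S+r_T) = 0.9387.
C_S = 0.9387·C_{R0}·X = 0.9387×7.65×0.649 = 4.66 mol/dm³; Y_S = C_S/C_{R0} = 0.609.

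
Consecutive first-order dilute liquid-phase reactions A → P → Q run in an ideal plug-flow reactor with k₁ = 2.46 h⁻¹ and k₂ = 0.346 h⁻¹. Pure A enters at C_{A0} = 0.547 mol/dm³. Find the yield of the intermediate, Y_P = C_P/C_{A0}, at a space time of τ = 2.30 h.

0.521

The intermediate concentration in a first-order A→B→C sequence is C_P = k₁C_{A0}(e^(−k₁τ) − e^(−k₂τ))/(k₂−k₁).
e^(−k₁τ) = e^(−2.46×2.30) = e^(−5.658) = 0.003489; e^(−k₂τ) = e^(−0.7958) = 0.4512.
C_P = 2.46×0.547/(0.346−2.46) × (0.003489−0.4512) = (-0.6365)×(-0.4477) = 0.2850 mol/dm³.
Y_P = C_P/C_{A0} = 0.2850/0.547 = 0.521.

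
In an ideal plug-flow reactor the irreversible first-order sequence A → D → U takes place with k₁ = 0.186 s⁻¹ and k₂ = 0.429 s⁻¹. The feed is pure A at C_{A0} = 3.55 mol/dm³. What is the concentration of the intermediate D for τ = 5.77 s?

For first-order series with pure A initially, C_D(τ) = k₁C_{A0}/(k₂−k₁)·(e^(−k₁τ) − e^(−k₂τ)).
e^(−k₁τ) = e^(−0.186×5.77) = e^(−1.073) = 0.3419; e^(−k₂τ) = e^(−2.475) = 0.08414.
C_D = 0.186×3.55/(0.429−0.186) × (0.3419−0.08414) = 2.717×0.2578 = 0.7004 mol/dm³.

0.700 mol/dm³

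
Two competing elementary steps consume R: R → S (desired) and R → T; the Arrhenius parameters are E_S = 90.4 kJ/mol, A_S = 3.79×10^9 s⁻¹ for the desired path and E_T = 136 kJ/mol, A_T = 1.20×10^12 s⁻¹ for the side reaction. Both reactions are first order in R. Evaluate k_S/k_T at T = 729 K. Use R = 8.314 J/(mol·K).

With equal orders, S_{S/T} = k_S/k_T = (A_S/A_T)·exp[(E_T−E_S)/(RT)].
(E_T−E_S)/(RT) = (136−90.4)×10³/(8.314×729) = 45600/6061 = 7.524.
k_S/k_T = (3.79×10^9/1.20×10^12)·exp(7.524) = 0.003158 × 1851 = 5.85.
Since E_S < E_T, lowering the temperature improves selectivity toward S.

5.85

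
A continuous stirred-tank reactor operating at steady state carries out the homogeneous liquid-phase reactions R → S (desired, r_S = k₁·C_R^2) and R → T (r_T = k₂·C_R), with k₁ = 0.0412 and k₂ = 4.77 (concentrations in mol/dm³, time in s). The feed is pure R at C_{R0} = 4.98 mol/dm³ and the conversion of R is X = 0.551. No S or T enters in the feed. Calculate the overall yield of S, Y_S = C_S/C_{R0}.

0.0104

Exit C_R = C_{R0}(1−X) = 4.98×0.449 = 2.236 mol/dm³.
Rates in a CSTR are evaluated at the outlet concentration: r_S = 0.0412×2.236^2 = 0.2060, r_T = 4.77×2.236 = 10.67.
Fraction of consumed R going to S: r_S/(r_S+r_T) = 0.01895.
C_S = 0.01895·C_{R0}·X = 0.01895×4.98×0.551 = 0.0520 mol/dm³; Y_S = C_S/C_{R0} = 0.0104.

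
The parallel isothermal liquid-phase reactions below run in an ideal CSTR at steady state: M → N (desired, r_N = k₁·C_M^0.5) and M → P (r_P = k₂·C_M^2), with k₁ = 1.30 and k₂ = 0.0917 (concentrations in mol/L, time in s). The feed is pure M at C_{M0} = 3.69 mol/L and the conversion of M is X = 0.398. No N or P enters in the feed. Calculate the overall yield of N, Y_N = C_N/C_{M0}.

Exit C_M = C_{M0}(1−X) = 3.69×0.602 = 2.221 mol/L.
In a CSTR the entire volume is at exit conditions, so r_N = 1.30×2.221^0.5 = 1.938 and r_P = 0.0917×2.221^2 = 0.4525.
Fraction of consumed M going to N: r_N/(r_N+r_P) = 0.8107.
C_N = 0.8107·C_{M0}·X = 0.8107×3.69×0.398 = 1.19 mol/L; Y_N = C_N/C_{M0} = 0.323.

0.323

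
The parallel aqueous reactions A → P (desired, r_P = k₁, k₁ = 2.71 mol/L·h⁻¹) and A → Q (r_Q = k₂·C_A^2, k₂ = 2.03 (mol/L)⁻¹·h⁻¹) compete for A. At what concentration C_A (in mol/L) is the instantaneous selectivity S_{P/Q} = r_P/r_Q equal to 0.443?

S_{P/Q} = (k₁/k₂)·C_A^-2 ⇒ C_A = (S·k₂/k₁)^(-0.5).
= (0.443×2.03/2.71)^(-0.5) = (0.3318)^(-0.5) = 1.74 mol/L.

1.74 mol/L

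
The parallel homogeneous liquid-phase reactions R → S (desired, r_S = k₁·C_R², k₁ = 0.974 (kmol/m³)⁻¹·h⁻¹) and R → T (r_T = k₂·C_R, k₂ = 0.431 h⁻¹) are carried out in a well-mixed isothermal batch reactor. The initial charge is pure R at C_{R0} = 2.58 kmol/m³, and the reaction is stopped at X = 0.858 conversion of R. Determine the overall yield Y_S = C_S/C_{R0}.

0.632

C_R = C_{R0}(1−X) = 0.3664 kmol/m³.
Along a PFR/batch, dC_T/dC_R = −r_T/(r_S+r_T) = −k₂/(k₂+k₁·C_R).
Integrating from C_{R0} to C_R: C_T = (0.431/0.974)·ln[(0.431+0.974·2.58)/(0.431+0.974·0.366)] = 0.4425·ln(2.944/0.7878) = 0.5833 kmol/m³.
Then C_S = (C_{R0}−C_R) − C_T = 2.214 − 0.5833 = 1.630 kmol/m³.
Y_S = C_S/C_{R0} = 1.630/2.58 = 0.632.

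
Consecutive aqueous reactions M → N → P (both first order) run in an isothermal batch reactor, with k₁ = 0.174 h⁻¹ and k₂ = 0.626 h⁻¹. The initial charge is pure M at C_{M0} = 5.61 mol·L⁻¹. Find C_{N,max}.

Evaluating C_N at t_opt = ln(k₂/k₁)/(k₂−k₁) gives C_{N,max}/C_{M0} = (k₁/k₂)^[k₂/(k₂−k₁)].
= (0.174/0.626)^(0.626/(0.626−0.174)) = (0.2780)^(1.385) = 0.1698.
C_{N,max} = 0.1698×5.61 = 0.953 mol·L⁻¹.

0.953 mol·L⁻¹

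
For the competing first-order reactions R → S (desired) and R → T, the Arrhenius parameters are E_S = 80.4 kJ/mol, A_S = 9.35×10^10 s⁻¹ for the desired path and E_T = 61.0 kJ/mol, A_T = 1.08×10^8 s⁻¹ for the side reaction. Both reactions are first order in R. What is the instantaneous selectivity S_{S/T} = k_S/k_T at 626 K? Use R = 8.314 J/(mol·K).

20.8

With equal orders, S_{S/T} = k_S/k_T = (A_S/A_T)·exp[(E_T−E_S)/(RT)].
(E_T−E_S)/(RT) = (61.0−80.4)×10³/(8.314×626) = -19400/5205 = -3.727.
k_S/k_T = (9.35×10^10/1.08×10^8)·exp(-3.727) = 865.7 × 0.02405 = 20.8.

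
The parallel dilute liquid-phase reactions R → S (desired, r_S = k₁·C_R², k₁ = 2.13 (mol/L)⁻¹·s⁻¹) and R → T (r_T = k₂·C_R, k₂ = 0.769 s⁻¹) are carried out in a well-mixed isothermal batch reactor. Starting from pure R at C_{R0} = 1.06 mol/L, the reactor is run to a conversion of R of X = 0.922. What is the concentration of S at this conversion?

0.557 mol/L

C_R = C_{R0}(1−X) = 0.08268 mol/L.
Along a PFR/batch, dC_T/dC_R = −r_T/(r_S+r_T) = −k₂/(k₂+k₁·C_R).
Integrating from C_{R0} to C_R: C_T = (0.769/2.13)·ln[(0.769+2.13·1.06)/(0.769+2.13·0.0827)] = 0.3610·ln(3.027/0.9451) = 0.4202 mol/L.
Then C_S = (C_{R0}−C_R) − C_T = 0.9773 − 0.4202 = 0.5571 mol/L.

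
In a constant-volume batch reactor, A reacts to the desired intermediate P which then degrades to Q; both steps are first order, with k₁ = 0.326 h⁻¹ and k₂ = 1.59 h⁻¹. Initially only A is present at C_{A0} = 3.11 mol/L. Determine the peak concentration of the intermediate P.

For a first-order series the maximum intermediate yield is C_{P,max}/C_{A0} = (k₁/k₂)^[k₂/(k₂−k₁)].
= (0.326/1.59)^(1.59/(1.59−0.326)) = (0.2050)^(1.258) = 0.1362.
C_{P,max} = 0.1362×3.11 = 0.424 mol/L.

0.424 mol/L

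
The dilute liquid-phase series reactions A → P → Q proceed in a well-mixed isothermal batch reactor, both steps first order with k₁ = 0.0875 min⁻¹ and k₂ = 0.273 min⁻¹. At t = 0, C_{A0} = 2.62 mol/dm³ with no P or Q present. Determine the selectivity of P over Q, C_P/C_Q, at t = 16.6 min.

0.159

For first-order series with pure A initially, C_P(t) = k₁C_{A0}/(k₂−k₁)·(e^(−k₁t) − e^(−k₂t)).
e^(−k₁t) = e^(−0.0875×16.6) = e^(−1.453) = 0.2340; e^(−k₂t) = e^(−4.532) = 0.01076.
C_P = 0.0875×2.62/(0.273−0.0875) × (0.2340−0.01076) = 1.236×0.2232 = 0.2759 mol/dm³.
C_A = C_{A0}e^(−k₁t) = 0.6130 mol/dm³, so C_Q = C_{A0}−C_A−C_P = 1.731 mol/dm³; C_P/C_Q = 0.159.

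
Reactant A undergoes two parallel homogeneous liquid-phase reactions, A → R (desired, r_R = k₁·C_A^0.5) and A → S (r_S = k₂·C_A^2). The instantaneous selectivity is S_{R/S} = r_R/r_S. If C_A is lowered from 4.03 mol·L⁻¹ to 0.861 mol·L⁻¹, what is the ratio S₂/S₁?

S_{R/S} = (k₁/k₂)·C_A^-1.5, so S₂/S₁ = (C_{A,2}/C_{A,1})^-1.5.
= (0.861/4.03)^(-1.5) = (0.2136)^(-1.5) = 10.1.

10.1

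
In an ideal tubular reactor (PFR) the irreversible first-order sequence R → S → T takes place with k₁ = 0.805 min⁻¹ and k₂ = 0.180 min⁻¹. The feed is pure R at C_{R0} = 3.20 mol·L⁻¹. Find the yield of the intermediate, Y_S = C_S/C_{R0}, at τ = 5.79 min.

0.442

For first-order series with pure R initially, C_S(τ) = k₁C_{R0}/(k₂−k₁)·(e^(−k₁τ) − e^(−k₂τ)).
e^(−k₁τ) = e^(−0.805×5.79) = e^(−4.661) = 0.009457; e^(−k₂τ) = e^(−1.042) = 0.3527.
C_S = 0.805×3.20/(0.180−0.805) × (0.009457−0.3527) = (-4.122)×(-0.3432) = 1.415 mol·L⁻¹.
Y_S = C_S/C_{R0} = 1.415/3.20 = 0.442.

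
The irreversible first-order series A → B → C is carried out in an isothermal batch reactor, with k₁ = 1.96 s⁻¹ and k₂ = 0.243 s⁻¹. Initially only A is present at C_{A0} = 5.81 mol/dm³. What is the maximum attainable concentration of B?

At the optimum, C_{B,max}/C_{A0} = (k₁/k₂)^[k₂/(k₂−k₁)].
= (1.96/0.243)^(0.243/(0.243−1.96)) = (8.066)^(-0.1415) = 0.7442.
C_{B,max} = 0.7442×5.81 = 4.32 mol/dm³.

4.32 mol/dm³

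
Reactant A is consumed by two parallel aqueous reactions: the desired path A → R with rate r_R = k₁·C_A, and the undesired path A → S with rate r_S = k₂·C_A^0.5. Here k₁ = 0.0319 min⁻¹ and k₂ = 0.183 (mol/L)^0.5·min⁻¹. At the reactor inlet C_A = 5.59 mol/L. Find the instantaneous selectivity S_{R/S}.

0.412

S_{R/S} = r_R/r_S = (k₁·C_A)/(k₂·C_A^0.5) = (k₁/k₂)·C_A^0.5.
= (0.0319×5.590) / (0.183×5.590^0.5) = 0.1783/0.4327 = 0.412.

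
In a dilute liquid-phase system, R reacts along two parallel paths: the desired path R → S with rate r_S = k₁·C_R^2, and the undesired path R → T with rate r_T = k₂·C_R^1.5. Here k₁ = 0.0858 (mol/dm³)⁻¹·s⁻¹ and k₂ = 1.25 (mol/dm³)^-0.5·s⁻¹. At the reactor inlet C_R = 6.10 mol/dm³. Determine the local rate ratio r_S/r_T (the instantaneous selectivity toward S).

S_{S/T} = r_S/r_T = (k₁·C_R^2)/(k₂·C_R^1.5) = (k₁/k₂)·C_R^0.5.
= (0.0858×6.100^2) / (1.25×6.100^1.5) = 3.193/18.83 = 0.170.

0.170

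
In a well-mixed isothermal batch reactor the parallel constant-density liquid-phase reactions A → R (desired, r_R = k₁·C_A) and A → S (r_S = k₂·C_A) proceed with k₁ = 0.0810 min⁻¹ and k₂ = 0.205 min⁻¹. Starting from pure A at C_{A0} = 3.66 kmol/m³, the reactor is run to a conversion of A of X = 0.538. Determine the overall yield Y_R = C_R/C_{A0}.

C_A = C_{A0}(1−X) = 1.691 kmol/m³.
Both paths are first order in A, so the instantaneous fraction to R is constant: dC_R/d(−C_A) = k₁/(k₁+k₂) = 0.2832.
C_R = 0.2832·(C_{A0}−C_A) = 0.2832×1.969 = 0.558 kmol/m³.
Y_R = C_R/C_{A0} = 0.5577/3.66 = 0.152.

0.152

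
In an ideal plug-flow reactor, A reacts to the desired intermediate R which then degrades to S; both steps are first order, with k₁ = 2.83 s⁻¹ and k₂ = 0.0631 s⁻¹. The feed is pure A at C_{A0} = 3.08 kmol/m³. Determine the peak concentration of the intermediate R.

At the optimum, C_{R,max}/C_{A0} = (k₁/k₂)^[k₂/(k₂−k₁)].
= (2.83/0.0631)^(0.0631/(0.0631−2.83)) = (44.85)^(-0.02281) = 0.9169.
C_{R,max} = 0.9169×3.08 = 2.82 kmol/m³.

2.82 kmol/m³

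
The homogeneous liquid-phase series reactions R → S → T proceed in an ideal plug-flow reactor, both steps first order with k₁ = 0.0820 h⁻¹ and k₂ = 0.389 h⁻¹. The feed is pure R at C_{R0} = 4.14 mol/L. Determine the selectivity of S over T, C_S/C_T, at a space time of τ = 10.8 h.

0.221

For first-order series with pure R initially, C_S(τ) = k₁C_{R0}/(k₂−k₁)·(e^(−k₁τ) − e^(−k₂τ)).
e^(−k₁τ) = e^(−0.0820×10.8) = e^(−0.8856) = 0.4125; e^(−k₂τ) = e^(−4.201) = 0.01498.
C_S = 0.0820×4.14/(0.389−0.0820) × (0.4125−0.01498) = 1.106×0.3975 = 0.4395 mol/L.
C_R = C_{R0}e^(−k₁τ) = 1.708 mol/L, so C_T = C_{R0}−C_R−C_S = 1.993 mol/L; C_S/C_T = 0.221.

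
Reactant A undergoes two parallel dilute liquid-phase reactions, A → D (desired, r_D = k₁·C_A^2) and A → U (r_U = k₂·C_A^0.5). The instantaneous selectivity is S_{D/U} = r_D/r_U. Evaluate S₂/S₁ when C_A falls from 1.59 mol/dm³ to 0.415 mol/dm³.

S_{D/U} = (k₁/k₂)·C_A^1.5, so S₂/S₁ = (C_{A,2}/C_{A,1})^1.5.
= (0.415/1.59)^1.5 = (0.2610)^1.5 = 0.133.
Selectivity toward D falls as C_A falls — high-concentration operation is favoured.

0.133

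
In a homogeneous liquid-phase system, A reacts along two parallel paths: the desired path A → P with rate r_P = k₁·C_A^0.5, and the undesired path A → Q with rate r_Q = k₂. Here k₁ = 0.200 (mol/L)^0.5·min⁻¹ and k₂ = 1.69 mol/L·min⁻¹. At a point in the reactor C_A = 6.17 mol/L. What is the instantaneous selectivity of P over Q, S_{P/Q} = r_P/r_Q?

0.294

S_{P/Q} = r_P/r_Q = (k₁·C_A^0.5)/(k₂) = (k₁/k₂)·C_A^0.5.
= (0.200×6.170^0.5) / (1.69) = 0.4968/1.690 = 0.294.
Since the desired path is higher order in A, keeping C_A high (PFR or concentrated feed) favours P.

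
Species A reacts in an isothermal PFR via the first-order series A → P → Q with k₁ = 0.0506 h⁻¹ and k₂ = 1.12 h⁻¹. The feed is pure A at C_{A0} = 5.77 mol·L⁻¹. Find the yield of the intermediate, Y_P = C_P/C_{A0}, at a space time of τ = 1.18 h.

For first-order series with pure A initially, C_P(τ) = k₁C_{A0}/(k₂−k₁)·(e^(−k₁τ) − e^(−k₂τ)).
e^(−k₁τ) = e^(−0.0506×1.18) = e^(−0.05971) = 0.9420; e^(−k₂τ) = e^(−1.322) = 0.2667.
C_P = 0.0506×5.77/(1.12−0.0506) × (0.9420−0.2667) = 0.2730×0.6753 = 0.1844 mol·L⁻¹.
Y_P = C_P/C_{A0} = 0.1844/5.77 = 0.0320.

0.0320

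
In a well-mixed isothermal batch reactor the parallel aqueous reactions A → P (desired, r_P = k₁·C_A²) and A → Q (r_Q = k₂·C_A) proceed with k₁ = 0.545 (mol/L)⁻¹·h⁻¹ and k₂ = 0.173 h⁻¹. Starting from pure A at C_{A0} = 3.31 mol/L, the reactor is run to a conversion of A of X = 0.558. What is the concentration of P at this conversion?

C_A = C_{A0}(1−X) = 1.463 mol/L.
Along a PFR/batch, dC_Q/dC_A = −r_Q/(r_P+r_Q) = −k₂/(k₂+k₁·C_A).
Integrating from C_{A0} to C_A: C_Q = (0.173/0.545)·ln[(0.173+0.545·3.31)/(0.173+0.545·1.46)] = 0.3174·ln(1.977/0.9703) = 0.2259 mol/L.
Then C_P = (C_{A0}−C_A) − C_Q = 1.847 − 0.2259 = 1.621 mol/L.

1.62 mol/L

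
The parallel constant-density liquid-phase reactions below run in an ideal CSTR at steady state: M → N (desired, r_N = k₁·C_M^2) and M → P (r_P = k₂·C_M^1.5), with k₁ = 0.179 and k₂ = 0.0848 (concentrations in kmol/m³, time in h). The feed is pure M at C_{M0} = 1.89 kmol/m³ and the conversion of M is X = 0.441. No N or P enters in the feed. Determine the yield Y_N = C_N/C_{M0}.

0.302

Exit C_M = C_{M0}(1−X) = 1.89×0.559 = 1.057 kmol/m³.
Rates in a CSTR are evaluated at the outlet concentration: r_N = 0.179×1.057^2 = 0.1998, r_P = 0.0848×1.057^1.5 = 0.09209.
Fraction of consumed M going to N: r_N/(r_N+r_P) = 0.6845.
C_N = 0.6845·C_{M0}·X = 0.6845×1.89×0.441 = 0.571 kmol/m³; Y_N = C_N/C_{M0} = 0.302.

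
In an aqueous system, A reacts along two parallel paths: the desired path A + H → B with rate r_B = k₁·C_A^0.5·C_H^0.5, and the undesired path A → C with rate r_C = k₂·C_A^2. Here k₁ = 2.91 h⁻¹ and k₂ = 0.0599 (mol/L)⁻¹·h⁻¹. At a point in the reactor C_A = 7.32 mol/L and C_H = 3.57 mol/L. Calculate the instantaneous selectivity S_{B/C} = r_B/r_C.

4.63

S_{B/C} = r_B/r_C = (k₁·C_A^0.5·C_H^0.5)/(k₂·C_A^2) = (k₁/k₂)·C_A^-1.5·C_H^0.5.
= (2.91×7.320^0.5×3.570^0.5) / (0.0599×7.320^2) = 14.88/3.210 = 4.63.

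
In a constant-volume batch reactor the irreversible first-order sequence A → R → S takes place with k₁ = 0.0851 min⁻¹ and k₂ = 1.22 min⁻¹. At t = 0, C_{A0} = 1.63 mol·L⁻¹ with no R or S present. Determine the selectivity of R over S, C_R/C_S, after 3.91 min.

For first-order series with pure A initially, C_R(t) = k₁C_{A0}/(k₂−k₁)·(e^(−k₁t) − e^(−k₂t)).
e^(−k₁t) = e^(−0.0851×3.91) = e^(−0.3327) = 0.7170; e^(−k₂t) = e^(−4.770) = 0.008479.
C_R = 0.0851×1.63/(1.22−0.0851) × (0.7170−0.008479) = 0.1222×0.7085 = 0.08659 mol·L⁻¹.
C_A = C_{A0}e^(−k₁t) = 1.169 mol·L⁻¹, so C_S = C_{A0}−C_A−C_R = 0.3748 mol·L⁻¹; C_R/C_S = 0.231.

0.231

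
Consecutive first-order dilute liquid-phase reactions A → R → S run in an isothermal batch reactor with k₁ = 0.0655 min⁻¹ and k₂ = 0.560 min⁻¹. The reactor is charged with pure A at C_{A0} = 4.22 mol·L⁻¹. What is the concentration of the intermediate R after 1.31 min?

0.245 mol·L⁻¹

The intermediate concentration in a first-order A→B→C sequence is C_R = k₁C_{A0}(e^(−k₁t) − e^(−k₂t))/(k₂−k₁).
e^(−k₁t) = e^(−0.0655×1.31) = e^(−0.08581) = 0.9178; e^(−k₂t) = e^(−0.7336) = 0.4802.
C_R = 0.0655×4.22/(0.560−0.0655) × (0.9178−0.4802) = 0.5590×0.4376 = 0.2446 mol·L⁻¹.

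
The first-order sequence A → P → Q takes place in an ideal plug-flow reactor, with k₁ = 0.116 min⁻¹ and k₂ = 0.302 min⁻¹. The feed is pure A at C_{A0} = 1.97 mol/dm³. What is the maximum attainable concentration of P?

Evaluating C_P at τ_opt = ln(k₂/k₁)/(k₂−k₁) gives C_{P,max}/C_{A0} = (k₁/k₂)^[k₂/(k₂−k₁)].
= (0.116/0.302)^(0.302/(0.302−0.116)) = (0.3841)^(1.624) = 0.2115.
C_{P,max} = 0.2115×1.97 = 0.417 mol/dm³.

0.417 mol/dm³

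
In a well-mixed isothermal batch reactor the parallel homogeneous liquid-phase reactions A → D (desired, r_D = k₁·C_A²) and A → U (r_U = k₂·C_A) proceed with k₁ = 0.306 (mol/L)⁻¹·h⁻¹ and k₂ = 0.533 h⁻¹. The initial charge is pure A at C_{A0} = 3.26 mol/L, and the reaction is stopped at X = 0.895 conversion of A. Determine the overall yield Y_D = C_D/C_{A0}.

C_A = C_{A0}(1−X) = 0.3423 mol/L.
Along a PFR/batch, dC_U/dC_A = −r_U/(r_D+r_U) = −k₂/(k₂+k₁·C_A).
Integrating from C_{A0} to C_A: C_U = (0.533/0.306)·ln[(0.533+0.306·3.26)/(0.533+0.306·0.342)] = 1.742·ln(1.531/0.6377) = 1.525 mol/L.
Then C_D = (C_{A0}−C_A) − C_U = 2.918 − 1.525 = 1.393 mol/L.
Y_D = C_D/C_{A0} = 1.393/3.26 = 0.427.

0.427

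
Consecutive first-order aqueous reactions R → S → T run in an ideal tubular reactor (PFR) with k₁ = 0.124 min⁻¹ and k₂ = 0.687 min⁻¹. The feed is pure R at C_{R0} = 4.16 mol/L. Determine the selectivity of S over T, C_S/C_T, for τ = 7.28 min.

0.173

The intermediate concentration in a first-order A→B→C sequence is C_S = k₁C_{R0}(e^(−k₁τ) − e^(−k₂τ))/(k₂−k₁).
e^(−k₁τ) = e^(−0.124×7.28) = e^(−0.9027) = 0.4055; e^(−k₂τ) = e^(−5.001) = 0.006729.
C_S = 0.124×4.16/(0.687−0.124) × (0.4055−0.006729) = 0.9162×0.3987 = 0.3653 mol/L.
C_R = C_{R0}e^(−k₁τ) = 1.687 mol/L, so C_T = C_{R0}−C_R−C_S = 2.108 mol/L; C_S/C_T = 0.173.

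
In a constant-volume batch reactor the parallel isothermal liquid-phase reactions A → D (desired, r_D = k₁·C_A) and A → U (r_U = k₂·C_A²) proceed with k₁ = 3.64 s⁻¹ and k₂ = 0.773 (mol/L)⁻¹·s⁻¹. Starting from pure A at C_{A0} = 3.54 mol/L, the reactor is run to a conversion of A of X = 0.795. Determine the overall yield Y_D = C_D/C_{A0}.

0.555

C_A = C_{A0}(1−X) = 0.7257 mol/L.
Along a PFR/batch, dC_D/dC_A = −r_D/(r_D+r_U) = −k₁/(k₁+k₂·C_A).
Integrating from C_{A0} to C_A: C_D = (3.64/0.773)·ln[(3.64+0.773·3.54)/(3.64+0.773·0.726)] = 4.709·ln(6.376/4.201) = 1.965 mol/L.
Y_D = C_D/C_{A0} = 1.965/3.54 = 0.555.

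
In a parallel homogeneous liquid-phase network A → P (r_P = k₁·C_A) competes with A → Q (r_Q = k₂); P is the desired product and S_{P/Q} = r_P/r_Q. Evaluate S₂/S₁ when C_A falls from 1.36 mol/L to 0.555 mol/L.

S_{P/Q} = (k₁/k₂)·C_A, so S₂/S₁ = (C_{A,2}/C_{A,1}).
= 0.555/1.36 = 0.408.

0.408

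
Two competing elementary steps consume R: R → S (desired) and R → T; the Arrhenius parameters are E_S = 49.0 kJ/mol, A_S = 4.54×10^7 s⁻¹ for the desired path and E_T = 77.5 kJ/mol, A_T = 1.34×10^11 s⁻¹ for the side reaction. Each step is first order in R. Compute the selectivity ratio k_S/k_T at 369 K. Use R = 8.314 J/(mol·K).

With equal orders, S_{S/T} = k_S/k_T = (A_S/A_T)·exp[(E_T−E_S)/(RT)].
(E_T−E_S)/(RT) = (77.5−49.0)×10³/(8.314×369) = 28500/3068 = 9.290.
k_S/k_T = (4.54×10^7/1.34×10^11)·exp(9.290) = 3.388×10^-4 × 10828 = 3.67.

3.67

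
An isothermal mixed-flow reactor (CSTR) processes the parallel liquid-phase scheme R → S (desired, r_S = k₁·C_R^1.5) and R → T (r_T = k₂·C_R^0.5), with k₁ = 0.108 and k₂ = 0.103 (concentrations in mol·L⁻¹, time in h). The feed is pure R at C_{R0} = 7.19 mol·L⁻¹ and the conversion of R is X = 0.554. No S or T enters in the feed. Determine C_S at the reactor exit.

3.07 mol·L⁻¹

Exit C_R = C_{R0}(1−X) = 7.19×0.446 = 3.207 mol·L⁻¹.
In a CSTR the entire volume is at exit conditions, so r_S = 0.108×3.207^1.5 = 0.6202 and r_T = 0.103×3.207^0.5 = 0.1844.
Fraction of consumed R going to S: r_S/(r_S+r_T) = 0.7708.
C_S = 0.7708·C_{R0}·X = 0.7708×7.19×0.554 = 3.07 mol·L⁻¹.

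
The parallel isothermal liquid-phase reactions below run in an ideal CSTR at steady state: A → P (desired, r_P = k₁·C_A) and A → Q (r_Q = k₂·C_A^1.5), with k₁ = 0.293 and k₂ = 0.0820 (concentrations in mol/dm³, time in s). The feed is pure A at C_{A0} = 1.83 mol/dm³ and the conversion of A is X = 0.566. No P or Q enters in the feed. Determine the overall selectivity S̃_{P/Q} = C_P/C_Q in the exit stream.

4.01

Exit C_A = C_{A0}(1−X) = 1.83×0.434 = 0.7942 mol/dm³.
A CSTR operates uniformly at the exit composition, giving r_P = 0.2327 and r_Q = 0.05804 (each k·C_A^n at C_A = 0.7942).
Overall selectivity = C_P/C_Q = r_Pτ/(r_Qτ) = r_P/r_Q = 4.01.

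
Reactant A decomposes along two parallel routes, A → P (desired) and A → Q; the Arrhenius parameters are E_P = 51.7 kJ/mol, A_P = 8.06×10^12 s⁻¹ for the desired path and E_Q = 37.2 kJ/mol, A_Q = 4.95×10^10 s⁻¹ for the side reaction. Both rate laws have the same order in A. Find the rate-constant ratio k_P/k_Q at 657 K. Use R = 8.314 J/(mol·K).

Since both paths have the same order in A, the concentration cancels and S_{P/Q} = k_P/k_Q = (A_P/A_Q)·exp[(E_Q−E_P)/(RT)].
(E_Q−E_P)/(RT) = (37.2−51.7)×10³/(8.314×657) = -14500/5462 = -2.655.
k_P/k_Q = (8.06×10^12/4.95×10^10)·exp(-2.655) = 162.8 × 0.07033 = 11.5.

11.5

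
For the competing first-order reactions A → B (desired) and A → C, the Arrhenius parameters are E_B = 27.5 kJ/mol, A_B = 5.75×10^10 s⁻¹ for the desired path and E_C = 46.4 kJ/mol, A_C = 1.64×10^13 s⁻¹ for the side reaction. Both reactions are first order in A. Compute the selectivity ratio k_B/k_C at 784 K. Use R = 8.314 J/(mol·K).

0.0637

With equal orders, S_{B/C} = k_B/k_C = (A_B/A_C)·exp[(E_C−E_B)/(RT)].
(E_C−E_B)/(RT) = (46.4−27.5)×10³/(8.314×784) = 18900/6518 = 2.900.
k_B/k_C = (5.75×10^10/1.64×10^13)·exp(2.900) = 0.003506 × 18.17 = 0.0637.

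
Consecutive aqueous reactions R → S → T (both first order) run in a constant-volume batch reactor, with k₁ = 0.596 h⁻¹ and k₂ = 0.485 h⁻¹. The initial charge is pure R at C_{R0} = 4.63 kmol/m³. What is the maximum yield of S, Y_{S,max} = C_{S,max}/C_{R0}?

0.406

Evaluating C_S at t_opt = ln(k₂/k₁)/(k₂−k₁) gives C_{S,max}/C_{R0} = (k₁/k₂)^[k₂/(k₂−k₁)].
= (0.596/0.485)^(0.485/(0.485−0.596)) = (1.229)^(-4.369) = 0.4064.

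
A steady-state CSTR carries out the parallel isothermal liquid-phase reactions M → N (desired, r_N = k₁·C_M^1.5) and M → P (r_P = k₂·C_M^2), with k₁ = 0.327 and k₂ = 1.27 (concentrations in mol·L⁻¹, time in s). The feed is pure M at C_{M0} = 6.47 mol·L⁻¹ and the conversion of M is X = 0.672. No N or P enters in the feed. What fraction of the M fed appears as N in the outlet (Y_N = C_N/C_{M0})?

Exit C_M = C_{M0}(1−X) = 6.47×0.328 = 2.122 mol·L⁻¹.
Rates in a CSTR are evaluated at the outlet concentration: r_N = 0.327×2.122^1.5 = 1.011, r_P = 1.27×2.122^2 = 5.720.
Fraction of consumed M going to N: r_N/(r_N+r_P) = 0.1502.
C_N = 0.1502·C_{M0}·X = 0.1502×6.47×0.672 = 0.653 mol·L⁻¹; Y_N = C_N/C_{M0} = 0.101.

0.101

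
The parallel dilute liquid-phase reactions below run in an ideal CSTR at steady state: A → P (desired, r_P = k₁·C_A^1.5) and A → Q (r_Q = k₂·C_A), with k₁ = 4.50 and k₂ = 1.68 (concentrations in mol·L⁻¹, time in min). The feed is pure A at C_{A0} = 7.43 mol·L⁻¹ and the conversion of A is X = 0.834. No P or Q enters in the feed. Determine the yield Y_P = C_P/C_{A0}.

0.624

Exit C_A = C_{A0}(1−X) = 7.43×0.166 = 1.233 mol·L⁻¹.
Rates in a CSTR are evaluated at the outlet concentration: r_P = 4.50×1.233^1.5 = 6.164, r_Q = 1.68×1.233 = 2.072.
Fraction of consumed A going to P: r_P/(r_P+r_Q) = 0.7484.
C_P = 0.7484·C_{A0}·X = 0.7484×7.43×0.834 = 4.64 mol·L⁻¹; Y_P = C_P/C_{A0} = 0.624.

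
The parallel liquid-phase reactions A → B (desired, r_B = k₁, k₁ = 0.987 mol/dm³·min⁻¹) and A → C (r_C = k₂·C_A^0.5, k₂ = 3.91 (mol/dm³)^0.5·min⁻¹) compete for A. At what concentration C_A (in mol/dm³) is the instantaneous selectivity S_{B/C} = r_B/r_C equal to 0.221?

1.30 mol/dm³

S_{B/C} = (k₁/k₂)·C_A^-0.5 ⇒ C_A = (S·k₂/k₁)^(-2).
= (0.221×3.91/0.987)^(-2) = (0.8755)^(-2) = 1.30 mol/dm³.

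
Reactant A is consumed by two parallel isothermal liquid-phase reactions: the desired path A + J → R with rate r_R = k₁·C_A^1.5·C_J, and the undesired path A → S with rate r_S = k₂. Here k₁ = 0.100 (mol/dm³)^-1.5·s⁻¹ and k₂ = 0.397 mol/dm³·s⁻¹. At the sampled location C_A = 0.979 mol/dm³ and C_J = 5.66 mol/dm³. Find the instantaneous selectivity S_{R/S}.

S_{R/S} = r_R/r_S = (k₁·C_A^1.5·C_J)/(k₂) = (k₁/k₂)·C_A^1.5·C_J.
= (0.100×0.9790^1.5×5.660) / (0.397) = 0.5483/0.3970 = 1.38.

1.38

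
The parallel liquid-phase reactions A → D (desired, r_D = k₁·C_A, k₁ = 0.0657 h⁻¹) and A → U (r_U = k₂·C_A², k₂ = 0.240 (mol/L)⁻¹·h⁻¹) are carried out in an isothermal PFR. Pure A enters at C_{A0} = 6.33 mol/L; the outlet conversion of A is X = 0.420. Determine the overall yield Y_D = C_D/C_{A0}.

0.0223

C_A = C_{A0}(1−X) = 3.671 mol/L.
Along a PFR/batch, dC_D/dC_A = −r_D/(r_D+r_U) = −k₁/(k₁+k₂·C_A).
Integrating from C_{A0} to C_A: C_D = (0.0657/0.240)·ln[(0.0657+0.240·6.33)/(0.0657+0.240·3.67)] = 0.2737·ln(1.585/0.9468) = 0.1410 mol/L.
Y_D = C_D/C_{A0} = 0.1410/6.33 = 0.0223.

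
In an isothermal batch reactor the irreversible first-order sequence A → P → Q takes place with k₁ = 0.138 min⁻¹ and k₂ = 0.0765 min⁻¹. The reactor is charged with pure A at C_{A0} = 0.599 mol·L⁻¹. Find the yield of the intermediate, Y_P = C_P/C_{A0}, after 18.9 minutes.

The intermediate concentration in a first-order A→B→C sequence is C_P = k₁C_{A0}(e^(−k₁t) − e^(−k₂t))/(k₂−k₁).
e^(−k₁t) = e^(−0.138×18.9) = e^(−2.608) = 0.07367; e^(−k₂t) = e^(−1.446) = 0.2355.
C_P = 0.138×0.599/(0.0765−0.138) × (0.07367−0.2355) = (-1.344)×(-0.1619) = 0.2176 mol·L⁻¹.
Y_P = C_P/C_{A0} = 0.2176/0.599 = 0.363.

0.363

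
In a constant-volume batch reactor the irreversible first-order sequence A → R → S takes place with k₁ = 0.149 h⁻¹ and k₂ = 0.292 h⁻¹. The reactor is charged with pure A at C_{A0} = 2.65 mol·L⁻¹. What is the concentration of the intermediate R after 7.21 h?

The intermediate concentration in a first-order A→B→C sequence is C_R = k₁C_{A0}(e^(−k₁t) − e^(−k₂t))/(k₂−k₁).
e^(−k₁t) = e^(−0.149×7.21) = e^(−1.074) = 0.3415; e^(−k₂t) = e^(−2.105) = 0.1218.
C_R = 0.149×2.65/(0.292−0.149) × (0.3415−0.1218) = 2.761×0.2197 = 0.6067 mol·L⁻¹.

0.607 mol·L⁻¹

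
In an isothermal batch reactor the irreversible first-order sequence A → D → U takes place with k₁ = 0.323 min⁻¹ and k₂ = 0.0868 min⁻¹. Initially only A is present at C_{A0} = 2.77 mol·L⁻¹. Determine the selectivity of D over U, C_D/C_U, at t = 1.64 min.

12.6

For first-order series with pure A initially, C_D(t) = k₁C_{A0}/(k₂−k₁)·(e^(−k₁t) − e^(−k₂t)).
e^(−k₁t) = e^(−0.323×1.64) = e^(−0.5297) = 0.5888; e^(−k₂t) = e^(−0.1424) = 0.8673.
C_D = 0.323×2.77/(0.0868−0.323) × (0.5888−0.8673) = (-3.788)×(-0.2785) = 1.055 mol·L⁻¹.
C_A = C_{A0}e^(−k₁t) = 1.631 mol·L⁻¹, so C_U = C_{A0}−C_A−C_D = 0.08399 mol·L⁻¹; C_D/C_U = 12.6.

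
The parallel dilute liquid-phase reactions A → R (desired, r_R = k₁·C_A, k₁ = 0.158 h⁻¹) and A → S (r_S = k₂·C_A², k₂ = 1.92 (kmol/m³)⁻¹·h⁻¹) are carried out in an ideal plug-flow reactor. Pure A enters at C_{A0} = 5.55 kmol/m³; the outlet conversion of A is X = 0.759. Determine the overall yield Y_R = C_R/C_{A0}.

C_A = C_{A0}(1−X) = 1.338 kmol/m³.
Along a PFR/batch, dC_R/dC_A = −r_R/(r_R+r_S) = −k₁/(k₁+k₂·C_A).
Integrating from C_{A0} to C_A: C_R = (0.158/1.92)·ln[(0.158+1.92·5.55)/(0.158+1.92·1.34)] = 0.08229·ln(10.81/2.726) = 0.1134 kmol/m³.
Y_R = C_R/C_{A0} = 0.1134/5.55 = 0.0204.

0.0204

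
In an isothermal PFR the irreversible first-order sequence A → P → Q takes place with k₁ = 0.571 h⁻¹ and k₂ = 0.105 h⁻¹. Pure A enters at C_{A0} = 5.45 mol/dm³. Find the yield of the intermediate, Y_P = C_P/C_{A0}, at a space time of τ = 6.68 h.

The intermediate concentration in a first-order A→B→C sequence is C_P = k₁C_{A0}(e^(−k₁τ) − e^(−k₂τ))/(k₂−k₁).
e^(−k₁τ) = e^(−0.571×6.68) = e^(−3.814) = 0.02205; e^(−k₂τ) = e^(−0.7014) = 0.4959.
C_P = 0.571×5.45/(0.105−0.571) × (0.02205−0.4959) = (-6.678)×(-0.4738) = 3.164 mol/dm³.
Y_P = C_P/C_{A0} = 3.164/5.45 = 0.581.

0.581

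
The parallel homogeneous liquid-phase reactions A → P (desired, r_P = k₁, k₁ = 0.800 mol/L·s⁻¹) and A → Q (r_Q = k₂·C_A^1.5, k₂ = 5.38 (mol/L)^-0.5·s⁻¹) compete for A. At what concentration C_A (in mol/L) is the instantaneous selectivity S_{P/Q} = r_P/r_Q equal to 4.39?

S_{P/Q} = (k₁/k₂)·C_A^-1.5 ⇒ C_A = (S·k₂/k₁)^(1/(-1.5)).
= (4.39×5.38/0.800)^(-0.6667) = (29.52)^(-0.6667) = 0.105 mol/L.

0.105 mol/L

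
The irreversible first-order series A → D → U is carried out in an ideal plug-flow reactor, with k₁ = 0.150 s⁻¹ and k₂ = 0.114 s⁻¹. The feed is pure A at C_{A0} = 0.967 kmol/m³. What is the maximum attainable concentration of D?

0.406 kmol/m³

Evaluating C_D at τ_opt = ln(k₂/k₁)/(k₂−k₁) gives C_{D,max}/C_{A0} = (k₁/k₂)^[k₂/(k₂−k₁)].
= (0.150/0.114)^(0.114/(0.114−0.150)) = (1.316)^(-3.167) = 0.4193.
C_{D,max} = 0.4193×0.967 = 0.406 kmol/m³.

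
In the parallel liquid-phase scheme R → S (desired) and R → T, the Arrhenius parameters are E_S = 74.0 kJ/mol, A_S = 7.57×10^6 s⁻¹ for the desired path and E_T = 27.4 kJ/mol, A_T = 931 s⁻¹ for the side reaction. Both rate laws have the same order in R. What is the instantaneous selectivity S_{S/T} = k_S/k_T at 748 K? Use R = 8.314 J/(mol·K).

Since both paths have the same order in R, the concentration cancels and S_{S/T} = k_S/k_T = (A_S/A_T)·exp[(E_T−E_S)/(RT)].
(E_T−E_S)/(RT) = (27.4−74.0)×10³/(8.314×748) = -46600/6219 = -7.493.
k_S/k_T = (7.57×10^6/931)·exp(-7.493) = 8131 × 5.568×10^-4 = 4.53.
Since E_S > E_T, raising the temperature improves selectivity toward S.

4.53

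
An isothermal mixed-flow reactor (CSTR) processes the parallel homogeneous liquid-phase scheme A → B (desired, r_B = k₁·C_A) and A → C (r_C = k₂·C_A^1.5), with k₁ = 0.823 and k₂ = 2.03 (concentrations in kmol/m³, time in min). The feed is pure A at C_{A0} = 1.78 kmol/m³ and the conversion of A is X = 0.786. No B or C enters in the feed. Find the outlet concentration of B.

0.555 kmol/m³

Exit C_A = C_{A0}(1−X) = 1.78×0.214 = 0.3809 kmol/m³.
In a CSTR the entire volume is at exit conditions, so r_B = 0.823×0.3809 = 0.3135 and r_C = 2.03×0.3809^1.5 = 0.4773.
Fraction of consumed A going to B: r_B/(r_B+r_C) = 0.3965.
C_B = 0.3965·C_{A0}·X = 0.3965×1.78×0.786 = 0.555 kmol/m³.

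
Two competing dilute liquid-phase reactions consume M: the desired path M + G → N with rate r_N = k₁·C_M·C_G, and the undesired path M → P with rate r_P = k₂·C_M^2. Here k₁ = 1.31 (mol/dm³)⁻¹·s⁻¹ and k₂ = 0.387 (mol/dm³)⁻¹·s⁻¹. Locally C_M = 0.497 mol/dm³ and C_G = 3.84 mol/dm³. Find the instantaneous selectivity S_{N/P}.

S_{N/P} = r_N/r_P = (k₁·C_M·C_G)/(k₂·C_M^2) = (k₁/k₂)·C_M⁻¹·C_G.
= (1.31×0.4970×3.840) / (0.387×0.4970^2) = 2.500/0.09559 = 26.2.
The undesired path is higher order in M, so low C_M (CSTR or dilute feed) favours N.

26.2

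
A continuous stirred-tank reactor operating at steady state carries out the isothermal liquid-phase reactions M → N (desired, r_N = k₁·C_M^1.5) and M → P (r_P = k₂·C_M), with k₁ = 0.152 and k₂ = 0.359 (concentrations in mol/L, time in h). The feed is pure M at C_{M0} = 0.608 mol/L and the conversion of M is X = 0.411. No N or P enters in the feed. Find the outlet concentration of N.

0.0505 mol/L

Exit C_M = C_{M0}(1−X) = 0.608×0.589 = 0.3581 mol/L.
In a CSTR the entire volume is at exit conditions, so r_N = 0.152×0.3581^1.5 = 0.03257 and r_P = 0.359×0.3581 = 0.1286.
Fraction of consumed M going to N: r_N/(r_N+r_P) = 0.2022.
C_N = 0.2022·C_{M0}·X = 0.2022×0.608×0.411 = 0.0505 mol/L.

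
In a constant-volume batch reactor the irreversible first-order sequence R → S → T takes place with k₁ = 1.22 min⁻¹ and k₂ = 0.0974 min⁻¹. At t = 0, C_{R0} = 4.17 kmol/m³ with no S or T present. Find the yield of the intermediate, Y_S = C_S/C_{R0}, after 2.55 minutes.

0.799

The intermediate concentration in a first-order A→B→C sequence is C_S = k₁C_{R0}(e^(−k₁t) − e^(−k₂t))/(k₂−k₁).
e^(−k₁t) = e^(−1.22×2.55) = e^(−3.111) = 0.04456; e^(−k₂t) = e^(−0.2484) = 0.7801.
C_S = 1.22×4.17/(0.0974−1.22) × (0.04456−0.7801) = (-4.532)×(-0.7355) = 3.333 kmol/m³.
Y_S = C_S/C_{R0} = 3.333/4.17 = 0.799.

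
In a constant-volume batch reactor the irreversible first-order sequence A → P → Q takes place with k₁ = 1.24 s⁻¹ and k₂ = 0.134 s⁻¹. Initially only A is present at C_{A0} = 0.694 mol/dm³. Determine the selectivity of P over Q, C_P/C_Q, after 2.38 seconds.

Solving the coupled first-order balances gives C_P(t) = [k₁/(k₂−k₁)]·C_{A0}·(e^(−k₁t) − e^(−k₂t)).
e^(−k₁t) = e^(−1.24×2.38) = e^(−2.951) = 0.05228; e^(−k₂t) = e^(−0.3189) = 0.7269.
C_P = 1.24×0.694/(0.134−1.24) × (0.05228−0.7269) = (-0.7781)×(-0.6747) = 0.5249 mol/dm³.
C_A = C_{A0}e^(−k₁t) = 0.03628 mol/dm³, so C_Q = C_{A0}−C_A−C_P = 0.1328 mol/dm³; C_P/C_Q = 3.95.

3.95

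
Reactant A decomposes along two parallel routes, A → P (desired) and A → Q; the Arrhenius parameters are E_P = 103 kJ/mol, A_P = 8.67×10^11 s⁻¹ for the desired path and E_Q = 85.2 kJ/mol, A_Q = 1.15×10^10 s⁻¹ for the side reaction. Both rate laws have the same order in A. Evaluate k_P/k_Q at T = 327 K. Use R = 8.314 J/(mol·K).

0.108

Since both paths have the same order in A, the concentration cancels and S_{P/Q} = k_P/k_Q = (A_P/A_Q)·exp[(E_Q−E_P)/(RT)].
(E_Q−E_P)/(RT) = (85.2−103)×10³/(8.314×327) = -17800/2719 = -6.547.
k_P/k_Q = (8.67×10^11/1.15×10^10)·exp(-6.547) = 75.39 × 0.001434 = 0.108.
Since E_P > E_Q, raising the temperature improves selectivity toward P.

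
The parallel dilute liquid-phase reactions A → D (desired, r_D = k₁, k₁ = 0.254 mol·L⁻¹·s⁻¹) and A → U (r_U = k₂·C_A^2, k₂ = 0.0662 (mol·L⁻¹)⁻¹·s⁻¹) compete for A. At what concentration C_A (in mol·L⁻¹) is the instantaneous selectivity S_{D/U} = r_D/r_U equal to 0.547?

2.65 mol·L⁻¹

S_{D/U} = (k₁/k₂)·C_A^-2 ⇒ C_A = (S·k₂/k₁)^(-0.5).
= (0.547×0.0662/0.254)^(-0.5) = (0.1426)^(-0.5) = 2.65 mol·L⁻¹.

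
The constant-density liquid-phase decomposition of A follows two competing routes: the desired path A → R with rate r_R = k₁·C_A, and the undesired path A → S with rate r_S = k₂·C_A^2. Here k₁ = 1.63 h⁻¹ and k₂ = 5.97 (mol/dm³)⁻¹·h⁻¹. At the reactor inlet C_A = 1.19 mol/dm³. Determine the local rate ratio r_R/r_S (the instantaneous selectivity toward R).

0.229

S_{R/S} = r_R/r_S = (k₁·C_A)/(k₂·C_A^2) = (k₁/k₂)·C_A⁻¹.
= (1.63×1.190) / (5.97×1.190^2) = 1.940/8.454 = 0.229.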